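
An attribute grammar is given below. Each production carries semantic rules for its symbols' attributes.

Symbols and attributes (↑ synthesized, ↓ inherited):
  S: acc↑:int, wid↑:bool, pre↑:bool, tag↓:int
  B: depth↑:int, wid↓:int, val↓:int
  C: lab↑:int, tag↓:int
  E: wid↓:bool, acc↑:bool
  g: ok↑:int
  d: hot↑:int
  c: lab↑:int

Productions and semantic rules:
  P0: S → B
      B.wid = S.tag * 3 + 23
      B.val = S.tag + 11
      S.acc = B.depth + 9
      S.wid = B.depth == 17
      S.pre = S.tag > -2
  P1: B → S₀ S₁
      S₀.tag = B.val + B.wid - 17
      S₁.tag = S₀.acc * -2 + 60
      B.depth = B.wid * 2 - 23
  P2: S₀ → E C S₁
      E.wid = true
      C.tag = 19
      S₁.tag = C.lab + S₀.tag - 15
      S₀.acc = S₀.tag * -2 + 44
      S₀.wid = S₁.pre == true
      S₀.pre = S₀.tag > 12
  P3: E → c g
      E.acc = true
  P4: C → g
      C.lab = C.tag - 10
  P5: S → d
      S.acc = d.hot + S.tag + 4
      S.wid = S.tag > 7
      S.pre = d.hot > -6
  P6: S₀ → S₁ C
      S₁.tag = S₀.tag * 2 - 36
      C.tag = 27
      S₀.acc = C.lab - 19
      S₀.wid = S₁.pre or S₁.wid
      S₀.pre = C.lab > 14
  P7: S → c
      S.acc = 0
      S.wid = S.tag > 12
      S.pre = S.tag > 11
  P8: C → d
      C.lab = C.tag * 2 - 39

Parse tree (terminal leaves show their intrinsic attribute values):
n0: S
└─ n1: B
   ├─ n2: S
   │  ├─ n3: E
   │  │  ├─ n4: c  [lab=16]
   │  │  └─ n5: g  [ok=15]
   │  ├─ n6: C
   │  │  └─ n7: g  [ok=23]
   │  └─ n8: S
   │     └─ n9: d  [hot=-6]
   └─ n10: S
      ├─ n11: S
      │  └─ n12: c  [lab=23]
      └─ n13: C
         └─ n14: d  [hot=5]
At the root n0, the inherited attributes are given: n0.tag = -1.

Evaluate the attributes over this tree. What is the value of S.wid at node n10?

1. n0.tag = -1  [given at root]
2. n1.wid = 20  [S.tag * 3 + 23]
3. n1.val = 10  [S.tag + 11]
4. n2.tag = 13  [B.val + B.wid - 17]
5. n3.wid = true  [true]
6. n4.lab = 16  [terminal]
7. n5.ok = 15  [terminal]
8. n3.acc = true  [true]
9. n6.tag = 19  [19]
10. n7.ok = 23  [terminal]
11. n6.lab = 9  [C.tag - 10]
12. n8.tag = 7  [C.lab + S₀.tag - 15]
13. n9.hot = -6  [terminal]
14. n8.acc = 5  [d.hot + S.tag + 4]
15. n8.wid = false  [S.tag > 7]
16. n8.pre = false  [d.hot > -6]
17. n2.acc = 18  [S₀.tag * -2 + 44]
18. n2.wid = false  [S₁.pre == true]
19. n2.pre = true  [S₀.tag > 12]
20. n10.tag = 24  [S₀.acc * -2 + 60]
21. n11.tag = 12  [S₀.tag * 2 - 36]
22. n12.lab = 23  [terminal]
23. n11.acc = 0  [0]
24. n11.wid = false  [S.tag > 12]
25. n11.pre = true  [S.tag > 11]
26. n13.tag = 27  [27]
27. n14.hot = 5  [terminal]
28. n13.lab = 15  [C.tag * 2 - 39]
29. n10.acc = -4  [C.lab - 19]
30. n10.wid = true  [S₁.pre or S₁.wid]
31. n10.pre = true  [C.lab > 14]
32. n1.depth = 17  [B.wid * 2 - 23]
33. n0.acc = 26  [B.depth + 9]
34. n0.wid = true  [B.depth == 17]
35. n0.pre = true  [S.tag > -2]

true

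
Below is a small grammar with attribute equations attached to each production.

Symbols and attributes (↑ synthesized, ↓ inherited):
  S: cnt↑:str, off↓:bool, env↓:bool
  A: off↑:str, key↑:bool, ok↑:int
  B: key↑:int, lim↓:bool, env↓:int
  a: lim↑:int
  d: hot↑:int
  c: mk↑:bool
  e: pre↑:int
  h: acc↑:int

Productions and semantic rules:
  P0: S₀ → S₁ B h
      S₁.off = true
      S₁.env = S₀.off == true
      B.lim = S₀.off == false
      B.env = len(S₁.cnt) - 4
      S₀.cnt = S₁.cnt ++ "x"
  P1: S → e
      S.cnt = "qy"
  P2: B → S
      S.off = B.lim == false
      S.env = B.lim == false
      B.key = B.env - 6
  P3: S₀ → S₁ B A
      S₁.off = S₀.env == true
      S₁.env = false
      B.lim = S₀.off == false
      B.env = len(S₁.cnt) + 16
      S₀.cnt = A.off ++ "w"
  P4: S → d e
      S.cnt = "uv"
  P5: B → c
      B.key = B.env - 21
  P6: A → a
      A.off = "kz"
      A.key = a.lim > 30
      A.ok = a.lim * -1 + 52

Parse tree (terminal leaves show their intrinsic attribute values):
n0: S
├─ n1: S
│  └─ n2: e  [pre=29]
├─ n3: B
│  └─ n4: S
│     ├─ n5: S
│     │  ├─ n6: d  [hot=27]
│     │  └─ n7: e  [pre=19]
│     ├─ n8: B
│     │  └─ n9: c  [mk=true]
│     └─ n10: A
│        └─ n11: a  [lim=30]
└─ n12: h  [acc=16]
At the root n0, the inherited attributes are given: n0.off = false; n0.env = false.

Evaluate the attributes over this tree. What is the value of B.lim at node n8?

true

1. n0.off = false  [given at root]
2. n0.env = false  [given at root]
3. n1.off = true  [true]
4. n1.env = false  [S₀.off == true]
5. n2.pre = 29  [terminal]
6. n1.cnt = "qy"  ["qy"]
7. n3.lim = true  [S₀.off == false]
8. n3.env = -2  [len(S₁.cnt) - 4]
9. n4.off = false  [B.lim == false]
10. n4.env = false  [B.lim == false]
11. n5.off = false  [S₀.env == true]
12. n5.env = false  [false]
13. n6.hot = 27  [terminal]
14. n7.pre = 19  [terminal]
15. n5.cnt = "uv"  ["uv"]
16. n8.lim = true  [S₀.off == false]
17. n8.env = 18  [len(S₁.cnt) + 16]
18. n9.mk = true  [terminal]
19. n8.key = -3  [B.env - 21]
20. n11.lim = 30  [terminal]
21. n10.off = "kz"  ["kz"]
22. n10.key = false  [a.lim > 30]
23. n10.ok = 22  [a.lim * -1 + 52]
24. n4.cnt = "kzw"  [A.off ++ "w"]
25. n3.key = -8  [B.env - 6]
26. n12.acc = 16  [terminal]
27. n0.cnt = "qyx"  [S₁.cnt ++ "x"]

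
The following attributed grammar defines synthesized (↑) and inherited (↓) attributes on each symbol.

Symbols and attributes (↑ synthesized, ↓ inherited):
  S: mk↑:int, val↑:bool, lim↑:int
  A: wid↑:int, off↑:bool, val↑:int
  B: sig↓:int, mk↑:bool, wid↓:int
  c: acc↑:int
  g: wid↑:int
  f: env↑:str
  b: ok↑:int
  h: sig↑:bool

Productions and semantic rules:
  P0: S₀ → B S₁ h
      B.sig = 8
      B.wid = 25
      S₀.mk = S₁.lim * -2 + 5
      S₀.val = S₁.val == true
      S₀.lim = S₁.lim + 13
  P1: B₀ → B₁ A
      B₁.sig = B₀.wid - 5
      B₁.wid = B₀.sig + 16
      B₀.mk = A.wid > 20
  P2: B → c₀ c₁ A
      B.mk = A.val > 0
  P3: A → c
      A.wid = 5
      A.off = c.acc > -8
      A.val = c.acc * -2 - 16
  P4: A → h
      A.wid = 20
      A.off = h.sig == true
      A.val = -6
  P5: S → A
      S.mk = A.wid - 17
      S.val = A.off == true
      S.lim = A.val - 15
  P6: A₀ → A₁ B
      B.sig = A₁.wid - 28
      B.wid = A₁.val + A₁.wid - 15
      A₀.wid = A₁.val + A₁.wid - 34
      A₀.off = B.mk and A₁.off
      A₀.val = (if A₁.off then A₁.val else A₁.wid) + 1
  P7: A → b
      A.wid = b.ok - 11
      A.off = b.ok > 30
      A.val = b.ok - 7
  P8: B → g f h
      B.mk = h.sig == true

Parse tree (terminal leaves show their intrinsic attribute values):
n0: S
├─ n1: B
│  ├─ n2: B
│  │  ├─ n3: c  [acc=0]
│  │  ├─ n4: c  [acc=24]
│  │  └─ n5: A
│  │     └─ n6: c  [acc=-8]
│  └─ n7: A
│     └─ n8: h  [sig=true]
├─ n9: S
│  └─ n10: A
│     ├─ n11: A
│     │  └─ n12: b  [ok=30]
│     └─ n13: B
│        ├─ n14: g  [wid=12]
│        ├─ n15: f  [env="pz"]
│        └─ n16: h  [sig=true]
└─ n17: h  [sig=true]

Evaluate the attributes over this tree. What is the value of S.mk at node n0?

1. n1.sig = 8  [8]
2. n1.wid = 25  [25]
3. n2.sig = 20  [B₀.wid - 5]
4. n2.wid = 24  [B₀.sig + 16]
5. n3.acc = 0  [terminal]
6. n4.acc = 24  [terminal]
7. n6.acc = -8  [terminal]
8. n5.wid = 5  [5]
9. n5.off = false  [c.acc > -8]
10. n5.val = 0  [c.acc * -2 - 16]
11. n2.mk = false  [A.val > 0]
12. n8.sig = true  [terminal]
13. n7.wid = 20  [20]
14. n7.off = true  [h.sig == true]
15. n7.val = -6  [-6]
16. n1.mk = false  [A.wid > 20]
17. n12.ok = 30  [terminal]
18. n11.wid = 19  [b.ok - 11]
19. n11.off = false  [b.ok > 30]
20. n11.val = 23  [b.ok - 7]
21. n13.sig = -9  [A₁.wid - 28]
22. n13.wid = 27  [A₁.val + A₁.wid - 15]
23. n14.wid = 12  [terminal]
24. n15.env = "pz"  [terminal]
25. n16.sig = true  [terminal]
26. n13.mk = true  [h.sig == true]
27. n10.wid = 8  [A₁.val + A₁.wid - 34]
28. n10.off = false  [B.mk and A₁.off]
29. n10.val = 20  [(if A₁.off then A₁.val else A₁.wid) + 1]
30. n9.mk = -9  [A.wid - 17]
31. n9.val = false  [A.off == true]
32. n9.lim = 5  [A.val - 15]
33. n17.sig = true  [terminal]
34. n0.mk = -5  [S₁.lim * -2 + 5]
35. n0.val = false  [S₁.val == true]
36. n0.lim = 18  [S₁.lim + 13]

-5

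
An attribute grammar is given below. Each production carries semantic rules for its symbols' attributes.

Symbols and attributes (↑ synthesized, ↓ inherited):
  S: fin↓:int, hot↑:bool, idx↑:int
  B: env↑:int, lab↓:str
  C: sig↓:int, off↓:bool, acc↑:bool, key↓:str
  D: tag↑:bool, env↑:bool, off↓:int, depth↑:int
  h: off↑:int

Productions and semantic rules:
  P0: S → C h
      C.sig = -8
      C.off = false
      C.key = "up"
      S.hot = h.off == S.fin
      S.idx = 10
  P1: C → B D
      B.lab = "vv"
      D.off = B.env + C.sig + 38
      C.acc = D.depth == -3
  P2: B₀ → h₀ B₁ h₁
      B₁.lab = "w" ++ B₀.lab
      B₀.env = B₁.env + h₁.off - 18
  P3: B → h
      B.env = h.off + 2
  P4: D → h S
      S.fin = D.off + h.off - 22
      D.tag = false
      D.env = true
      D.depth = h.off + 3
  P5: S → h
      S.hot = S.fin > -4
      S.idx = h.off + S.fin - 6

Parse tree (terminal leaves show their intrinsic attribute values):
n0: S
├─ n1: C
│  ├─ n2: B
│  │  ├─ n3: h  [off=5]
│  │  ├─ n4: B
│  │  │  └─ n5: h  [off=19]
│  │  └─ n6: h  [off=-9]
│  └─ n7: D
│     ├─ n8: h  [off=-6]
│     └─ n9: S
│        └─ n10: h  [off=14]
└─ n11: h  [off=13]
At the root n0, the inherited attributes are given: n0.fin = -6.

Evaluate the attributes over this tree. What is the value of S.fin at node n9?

1. n0.fin = -6  [given at root]
2. n1.sig = -8  [-8]
3. n1.off = false  [false]
4. n1.key = "up"  ["up"]
5. n2.lab = "vv"  ["vv"]
6. n3.off = 5  [terminal]
7. n4.lab = "wvv"  ["w" ++ B₀.lab]
8. n5.off = 19  [terminal]
9. n4.env = 21  [h.off + 2]
10. n6.off = -9  [terminal]
11. n2.env = -6  [B₁.env + h₁.off - 18]
12. n7.off = 24  [B.env + C.sig + 38]
13. n8.off = -6  [terminal]
14. n9.fin = -4  [D.off + h.off - 22]
15. n10.off = 14  [terminal]
16. n9.hot = false  [S.fin > -4]
17. n9.idx = 4  [h.off + S.fin - 6]
18. n7.tag = false  [false]
19. n7.env = true  [true]
20. n7.depth = -3  [h.off + 3]
21. n1.acc = true  [D.depth == -3]
22. n11.off = 13  [terminal]
23. n0.hot = false  [h.off == S.fin]
24. n0.idx = 10  [10]

-4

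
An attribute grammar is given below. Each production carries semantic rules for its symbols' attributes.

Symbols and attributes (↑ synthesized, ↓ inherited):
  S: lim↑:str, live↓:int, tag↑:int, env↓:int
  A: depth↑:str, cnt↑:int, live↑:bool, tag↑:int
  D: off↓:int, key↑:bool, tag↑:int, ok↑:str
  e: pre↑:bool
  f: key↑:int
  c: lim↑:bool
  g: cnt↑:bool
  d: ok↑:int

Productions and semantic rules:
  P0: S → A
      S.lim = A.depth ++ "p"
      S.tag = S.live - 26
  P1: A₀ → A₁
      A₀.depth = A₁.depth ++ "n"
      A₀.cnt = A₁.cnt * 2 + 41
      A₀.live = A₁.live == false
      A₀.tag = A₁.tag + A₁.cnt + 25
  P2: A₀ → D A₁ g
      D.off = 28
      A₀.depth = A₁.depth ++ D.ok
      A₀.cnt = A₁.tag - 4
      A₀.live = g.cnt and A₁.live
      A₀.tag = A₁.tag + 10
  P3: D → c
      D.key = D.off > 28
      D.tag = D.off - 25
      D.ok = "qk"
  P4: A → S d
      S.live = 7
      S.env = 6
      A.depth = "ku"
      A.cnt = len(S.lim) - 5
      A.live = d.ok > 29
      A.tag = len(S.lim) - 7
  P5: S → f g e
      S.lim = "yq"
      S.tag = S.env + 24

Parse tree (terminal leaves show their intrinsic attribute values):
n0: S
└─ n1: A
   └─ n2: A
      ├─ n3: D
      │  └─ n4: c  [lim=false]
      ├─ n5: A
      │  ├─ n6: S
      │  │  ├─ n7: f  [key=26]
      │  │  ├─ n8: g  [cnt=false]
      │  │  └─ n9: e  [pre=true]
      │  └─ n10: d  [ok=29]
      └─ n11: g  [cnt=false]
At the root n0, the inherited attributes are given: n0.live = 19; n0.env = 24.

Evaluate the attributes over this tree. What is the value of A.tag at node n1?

21

1. n0.live = 19  [given at root]
2. n0.env = 24  [given at root]
3. n3.off = 28  [28]
4. n4.lim = false  [terminal]
5. n3.key = false  [D.off > 28]
6. n3.tag = 3  [D.off - 25]
7. n3.ok = "qk"  ["qk"]
8. n6.live = 7  [7]
9. n6.env = 6  [6]
10. n7.key = 26  [terminal]
11. n8.cnt = false  [terminal]
12. n9.pre = true  [terminal]
13. n6.lim = "yq"  ["yq"]
14. n6.tag = 30  [S.env + 24]
15. n10.ok = 29  [terminal]
16. n5.depth = "ku"  ["ku"]
17. n5.cnt = -3  [len(S.lim) - 5]
18. n5.live = false  [d.ok > 29]
19. n5.tag = -5  [len(S.lim) - 7]
20. n11.cnt = false  [terminal]
21. n2.depth = "kuqk"  [A₁.depth ++ D.ok]
22. n2.cnt = -9  [A₁.tag - 4]
23. n2.live = false  [g.cnt and A₁.live]
24. n2.tag = 5  [A₁.tag + 10]
25. n1.depth = "kuqkn"  [A₁.depth ++ "n"]
26. n1.cnt = 23  [A₁.cnt * 2 + 41]
27. n1.live = true  [A₁.live == false]
28. n1.tag = 21  [A₁.tag + A₁.cnt + 25]
29. n0.lim = "kuqknp"  [A.depth ++ "p"]
30. n0.tag = -7  [S.live - 26]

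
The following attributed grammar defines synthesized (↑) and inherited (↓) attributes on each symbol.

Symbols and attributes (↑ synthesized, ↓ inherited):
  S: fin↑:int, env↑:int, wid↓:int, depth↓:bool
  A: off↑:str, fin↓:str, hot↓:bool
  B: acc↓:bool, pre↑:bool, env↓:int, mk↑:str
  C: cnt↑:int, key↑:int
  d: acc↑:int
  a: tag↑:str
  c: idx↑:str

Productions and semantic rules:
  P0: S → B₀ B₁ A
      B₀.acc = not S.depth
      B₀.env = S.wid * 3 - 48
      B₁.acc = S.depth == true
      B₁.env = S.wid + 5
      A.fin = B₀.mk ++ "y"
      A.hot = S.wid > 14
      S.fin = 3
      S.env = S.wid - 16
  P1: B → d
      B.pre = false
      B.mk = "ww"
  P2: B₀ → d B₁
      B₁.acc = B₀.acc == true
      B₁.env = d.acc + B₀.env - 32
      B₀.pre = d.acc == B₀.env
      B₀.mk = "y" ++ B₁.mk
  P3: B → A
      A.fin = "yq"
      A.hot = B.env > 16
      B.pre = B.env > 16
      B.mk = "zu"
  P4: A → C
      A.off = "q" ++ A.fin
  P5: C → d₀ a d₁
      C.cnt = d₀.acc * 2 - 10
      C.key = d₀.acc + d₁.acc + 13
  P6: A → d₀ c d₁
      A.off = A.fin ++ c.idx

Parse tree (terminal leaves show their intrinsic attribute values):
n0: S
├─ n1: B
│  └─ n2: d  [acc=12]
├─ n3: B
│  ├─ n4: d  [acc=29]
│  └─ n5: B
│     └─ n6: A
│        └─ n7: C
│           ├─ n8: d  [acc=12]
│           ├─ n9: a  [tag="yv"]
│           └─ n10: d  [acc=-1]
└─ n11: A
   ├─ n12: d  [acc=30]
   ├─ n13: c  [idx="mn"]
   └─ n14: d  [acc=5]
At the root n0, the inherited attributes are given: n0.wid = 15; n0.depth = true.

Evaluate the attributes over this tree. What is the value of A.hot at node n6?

1. n0.wid = 15  [given at root]
2. n0.depth = true  [given at root]
3. n1.acc = false  [not S.depth]
4. n1.env = -3  [S.wid * 3 - 48]
5. n2.acc = 12  [terminal]
6. n1.pre = false  [false]
7. n1.mk = "ww"  ["ww"]
8. n3.acc = true  [S.depth == true]
9. n3.env = 20  [S.wid + 5]
10. n4.acc = 29  [terminal]
11. n5.acc = true  [B₀.acc == true]
12. n5.env = 17  [d.acc + B₀.env - 32]
13. n6.fin = "yq"  ["yq"]
14. n6.hot = true  [B.env > 16]
15. n8.acc = 12  [terminal]
16. n9.tag = "yv"  [terminal]
17. n10.acc = -1  [terminal]
18. n7.cnt = 14  [d₀.acc * 2 - 10]
19. n7.key = 24  [d₀.acc + d₁.acc + 13]
20. n6.off = "qyq"  ["q" ++ A.fin]
21. n5.pre = true  [B.env > 16]
22. n5.mk = "zu"  ["zu"]
23. n3.pre = false  [d.acc == B₀.env]
24. n3.mk = "yzu"  ["y" ++ B₁.mk]
25. n11.fin = "wwy"  [B₀.mk ++ "y"]
26. n11.hot = true  [S.wid > 14]
27. n12.acc = 30  [terminal]
28. n13.idx = "mn"  [terminal]
29. n14.acc = 5  [terminal]
30. n11.off = "wwymn"  [A.fin ++ c.idx]
31. n0.fin = 3  [3]
32. n0.env = -1  [S.wid - 16]

true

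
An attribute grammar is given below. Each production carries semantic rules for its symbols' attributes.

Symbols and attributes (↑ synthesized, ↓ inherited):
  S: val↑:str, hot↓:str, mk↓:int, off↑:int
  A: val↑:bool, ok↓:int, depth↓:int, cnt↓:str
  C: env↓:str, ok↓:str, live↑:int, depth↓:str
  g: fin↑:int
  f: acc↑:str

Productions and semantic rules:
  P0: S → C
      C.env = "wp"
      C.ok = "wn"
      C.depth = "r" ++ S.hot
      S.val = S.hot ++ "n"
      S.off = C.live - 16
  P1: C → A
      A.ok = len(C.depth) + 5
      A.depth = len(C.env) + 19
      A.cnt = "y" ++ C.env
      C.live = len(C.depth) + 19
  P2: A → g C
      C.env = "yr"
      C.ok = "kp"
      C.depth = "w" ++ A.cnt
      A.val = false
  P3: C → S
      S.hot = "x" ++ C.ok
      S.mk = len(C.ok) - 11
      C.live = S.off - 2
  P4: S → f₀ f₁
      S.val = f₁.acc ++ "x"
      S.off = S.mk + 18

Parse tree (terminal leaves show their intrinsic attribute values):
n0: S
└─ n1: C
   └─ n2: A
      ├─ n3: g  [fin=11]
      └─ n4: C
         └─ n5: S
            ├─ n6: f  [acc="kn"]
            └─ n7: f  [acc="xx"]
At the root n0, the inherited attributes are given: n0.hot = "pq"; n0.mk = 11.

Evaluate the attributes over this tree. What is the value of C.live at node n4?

7

1. n0.hot = "pq"  [given at root]
2. n0.mk = 11  [given at root]
3. n1.env = "wp"  ["wp"]
4. n1.ok = "wn"  ["wn"]
5. n1.depth = "rpq"  ["r" ++ S.hot]
6. n2.ok = 8  [len(C.depth) + 5]
7. n2.depth = 21  [len(C.env) + 19]
8. n2.cnt = "ywp"  ["y" ++ C.env]
9. n3.fin = 11  [terminal]
10. n4.env = "yr"  ["yr"]
11. n4.ok = "kp"  ["kp"]
12. n4.depth = "wywp"  ["w" ++ A.cnt]
13. n5.hot = "xkp"  ["x" ++ C.ok]
14. n5.mk = -9  [len(C.ok) - 11]
15. n6.acc = "kn"  [terminal]
16. n7.acc = "xx"  [terminal]
17. n5.val = "xxx"  [f₁.acc ++ "x"]
18. n5.off = 9  [S.mk + 18]
19. n4.live = 7  [S.off - 2]
20. n2.val = false  [false]
21. n1.live = 22  [len(C.depth) + 19]
22. n0.val = "pqn"  [S.hot ++ "n"]
23. n0.off = 6  [C.live - 16]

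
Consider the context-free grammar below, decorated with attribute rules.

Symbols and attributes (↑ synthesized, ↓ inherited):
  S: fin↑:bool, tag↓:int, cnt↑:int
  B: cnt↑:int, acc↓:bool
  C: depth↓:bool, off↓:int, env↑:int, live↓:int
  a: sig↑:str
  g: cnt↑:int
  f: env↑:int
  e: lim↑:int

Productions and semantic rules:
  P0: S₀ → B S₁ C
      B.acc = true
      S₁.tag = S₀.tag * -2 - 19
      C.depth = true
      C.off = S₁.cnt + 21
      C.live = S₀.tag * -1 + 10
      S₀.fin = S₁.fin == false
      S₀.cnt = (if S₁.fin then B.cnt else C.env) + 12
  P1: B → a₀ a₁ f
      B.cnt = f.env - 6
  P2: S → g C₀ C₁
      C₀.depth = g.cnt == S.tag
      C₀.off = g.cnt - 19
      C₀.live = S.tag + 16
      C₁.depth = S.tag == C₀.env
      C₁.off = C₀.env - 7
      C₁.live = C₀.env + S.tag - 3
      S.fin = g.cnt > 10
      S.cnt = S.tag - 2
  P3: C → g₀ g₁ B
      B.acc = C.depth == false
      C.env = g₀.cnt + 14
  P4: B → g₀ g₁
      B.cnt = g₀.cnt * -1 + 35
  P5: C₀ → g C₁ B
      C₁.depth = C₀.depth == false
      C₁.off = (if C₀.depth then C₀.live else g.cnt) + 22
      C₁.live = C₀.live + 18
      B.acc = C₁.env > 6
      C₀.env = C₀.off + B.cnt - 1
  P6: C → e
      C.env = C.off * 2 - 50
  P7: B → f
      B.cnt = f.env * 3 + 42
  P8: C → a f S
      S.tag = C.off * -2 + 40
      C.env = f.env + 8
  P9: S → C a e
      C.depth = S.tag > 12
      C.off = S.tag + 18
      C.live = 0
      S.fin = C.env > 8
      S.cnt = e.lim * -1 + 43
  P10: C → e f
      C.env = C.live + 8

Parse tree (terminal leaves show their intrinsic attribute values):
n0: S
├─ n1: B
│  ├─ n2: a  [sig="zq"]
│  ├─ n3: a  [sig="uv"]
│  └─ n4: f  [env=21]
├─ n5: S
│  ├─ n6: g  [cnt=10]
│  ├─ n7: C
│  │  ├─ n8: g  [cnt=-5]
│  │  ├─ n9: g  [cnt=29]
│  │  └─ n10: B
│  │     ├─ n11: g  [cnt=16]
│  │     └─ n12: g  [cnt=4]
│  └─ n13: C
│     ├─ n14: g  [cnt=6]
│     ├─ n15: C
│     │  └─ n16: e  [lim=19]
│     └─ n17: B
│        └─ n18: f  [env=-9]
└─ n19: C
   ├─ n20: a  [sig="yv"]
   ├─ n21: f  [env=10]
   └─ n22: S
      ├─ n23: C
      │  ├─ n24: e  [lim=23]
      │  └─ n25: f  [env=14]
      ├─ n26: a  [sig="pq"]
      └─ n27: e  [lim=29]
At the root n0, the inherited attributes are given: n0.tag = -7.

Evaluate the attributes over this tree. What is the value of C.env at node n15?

1. n0.tag = -7  [given at root]
2. n1.acc = true  [true]
3. n2.sig = "zq"  [terminal]
4. n3.sig = "uv"  [terminal]
5. n4.env = 21  [terminal]
6. n1.cnt = 15  [f.env - 6]
7. n5.tag = -5  [S₀.tag * -2 - 19]
8. n6.cnt = 10  [terminal]
9. n7.depth = false  [g.cnt == S.tag]
10. n7.off = -9  [g.cnt - 19]
11. n7.live = 11  [S.tag + 16]
12. n8.cnt = -5  [terminal]
13. n9.cnt = 29  [terminal]
14. n10.acc = true  [C.depth == false]
15. n11.cnt = 16  [terminal]
16. n12.cnt = 4  [terminal]
17. n10.cnt = 19  [g₀.cnt * -1 + 35]
18. n7.env = 9  [g₀.cnt + 14]
19. n13.depth = false  [S.tag == C₀.env]
20. n13.off = 2  [C₀.env - 7]
21. n13.live = 1  [C₀.env + S.tag - 3]
22. n14.cnt = 6  [terminal]
23. n15.depth = true  [C₀.depth == false]
24. n15.off = 28  [(if C₀.depth then C₀.live else g.cnt) + 22]
25. n15.live = 19  [C₀.live + 18]
26. n16.lim = 19  [terminal]
27. n15.env = 6  [C.off * 2 - 50]
28. n17.acc = false  [C₁.env > 6]
29. n18.env = -9  [terminal]
30. n17.cnt = 15  [f.env * 3 + 42]
31. n13.env = 16  [C₀.off + B.cnt - 1]
32. n5.fin = false  [g.cnt > 10]
33. n5.cnt = -7  [S.tag - 2]
34. n19.depth = true  [true]
35. n19.off = 14  [S₁.cnt + 21]
36. n19.live = 17  [S₀.tag * -1 + 10]
37. n20.sig = "yv"  [terminal]
38. n21.env = 10  [terminal]
39. n22.tag = 12  [C.off * -2 + 40]
40. n23.depth = false  [S.tag > 12]
41. n23.off = 30  [S.tag + 18]
42. n23.live = 0  [0]
43. n24.lim = 23  [terminal]
44. n25.env = 14  [terminal]
45. n23.env = 8  [C.live + 8]
46. n26.sig = "pq"  [terminal]
47. n27.lim = 29  [terminal]
48. n22.fin = false  [C.env > 8]
49. n22.cnt = 14  [e.lim * -1 + 43]
50. n19.env = 18  [f.env + 8]
51. n0.fin = true  [S₁.fin == false]
52. n0.cnt = 30  [(if S₁.fin then B.cnt else C.env) + 12]

6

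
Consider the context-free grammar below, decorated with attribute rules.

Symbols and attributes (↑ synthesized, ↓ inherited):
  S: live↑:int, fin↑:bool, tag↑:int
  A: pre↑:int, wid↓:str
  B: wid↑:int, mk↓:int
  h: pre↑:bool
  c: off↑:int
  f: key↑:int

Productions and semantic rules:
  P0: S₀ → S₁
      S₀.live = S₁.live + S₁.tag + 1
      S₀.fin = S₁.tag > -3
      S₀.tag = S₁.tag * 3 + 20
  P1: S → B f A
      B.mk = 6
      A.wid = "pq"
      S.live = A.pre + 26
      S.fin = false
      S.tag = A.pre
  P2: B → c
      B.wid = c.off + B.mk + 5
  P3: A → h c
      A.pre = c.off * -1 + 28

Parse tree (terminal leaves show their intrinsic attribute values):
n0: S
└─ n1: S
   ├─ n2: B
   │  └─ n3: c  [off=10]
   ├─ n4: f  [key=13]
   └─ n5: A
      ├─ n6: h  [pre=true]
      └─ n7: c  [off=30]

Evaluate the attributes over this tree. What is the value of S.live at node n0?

1. n2.mk = 6  [6]
2. n3.off = 10  [terminal]
3. n2.wid = 21  [c.off + B.mk + 5]
4. n4.key = 13  [terminal]
5. n5.wid = "pq"  ["pq"]
6. n6.pre = true  [terminal]
7. n7.off = 30  [terminal]
8. n5.pre = -2  [c.off * -1 + 28]
9. n1.live = 24  [A.pre + 26]
10. n1.fin = false  [false]
11. n1.tag = -2  [A.pre]
12. n0.live = 23  [S₁.live + S₁.tag + 1]
13. n0.fin = true  [S₁.tag > -3]
14. n0.tag = 14  [S₁.tag * 3 + 20]

23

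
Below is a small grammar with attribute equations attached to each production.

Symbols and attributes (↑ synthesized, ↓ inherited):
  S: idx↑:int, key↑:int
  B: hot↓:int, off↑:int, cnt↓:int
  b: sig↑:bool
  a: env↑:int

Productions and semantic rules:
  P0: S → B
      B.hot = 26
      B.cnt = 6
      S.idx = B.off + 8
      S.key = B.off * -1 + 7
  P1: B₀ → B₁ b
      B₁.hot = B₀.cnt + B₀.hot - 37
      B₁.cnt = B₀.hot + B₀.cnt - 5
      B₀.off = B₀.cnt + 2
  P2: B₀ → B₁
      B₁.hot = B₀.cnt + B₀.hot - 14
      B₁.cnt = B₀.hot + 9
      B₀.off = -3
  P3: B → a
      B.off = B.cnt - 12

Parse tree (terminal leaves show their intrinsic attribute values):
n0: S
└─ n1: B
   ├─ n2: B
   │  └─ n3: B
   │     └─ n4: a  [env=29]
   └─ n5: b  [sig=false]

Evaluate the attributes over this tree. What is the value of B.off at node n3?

1. n1.hot = 26  [26]
2. n1.cnt = 6  [6]
3. n2.hot = -5  [B₀.cnt + B₀.hot - 37]
4. n2.cnt = 27  [B₀.hot + B₀.cnt - 5]
5. n3.hot = 8  [B₀.cnt + B₀.hot - 14]
6. n3.cnt = 4  [B₀.hot + 9]
7. n4.env = 29  [terminal]
8. n3.off = -8  [B.cnt - 12]
9. n2.off = -3  [-3]
10. n5.sig = false  [terminal]
11. n1.off = 8  [B₀.cnt + 2]
12. n0.idx = 16  [B.off + 8]
13. n0.key = -1  [B.off * -1 + 7]

-8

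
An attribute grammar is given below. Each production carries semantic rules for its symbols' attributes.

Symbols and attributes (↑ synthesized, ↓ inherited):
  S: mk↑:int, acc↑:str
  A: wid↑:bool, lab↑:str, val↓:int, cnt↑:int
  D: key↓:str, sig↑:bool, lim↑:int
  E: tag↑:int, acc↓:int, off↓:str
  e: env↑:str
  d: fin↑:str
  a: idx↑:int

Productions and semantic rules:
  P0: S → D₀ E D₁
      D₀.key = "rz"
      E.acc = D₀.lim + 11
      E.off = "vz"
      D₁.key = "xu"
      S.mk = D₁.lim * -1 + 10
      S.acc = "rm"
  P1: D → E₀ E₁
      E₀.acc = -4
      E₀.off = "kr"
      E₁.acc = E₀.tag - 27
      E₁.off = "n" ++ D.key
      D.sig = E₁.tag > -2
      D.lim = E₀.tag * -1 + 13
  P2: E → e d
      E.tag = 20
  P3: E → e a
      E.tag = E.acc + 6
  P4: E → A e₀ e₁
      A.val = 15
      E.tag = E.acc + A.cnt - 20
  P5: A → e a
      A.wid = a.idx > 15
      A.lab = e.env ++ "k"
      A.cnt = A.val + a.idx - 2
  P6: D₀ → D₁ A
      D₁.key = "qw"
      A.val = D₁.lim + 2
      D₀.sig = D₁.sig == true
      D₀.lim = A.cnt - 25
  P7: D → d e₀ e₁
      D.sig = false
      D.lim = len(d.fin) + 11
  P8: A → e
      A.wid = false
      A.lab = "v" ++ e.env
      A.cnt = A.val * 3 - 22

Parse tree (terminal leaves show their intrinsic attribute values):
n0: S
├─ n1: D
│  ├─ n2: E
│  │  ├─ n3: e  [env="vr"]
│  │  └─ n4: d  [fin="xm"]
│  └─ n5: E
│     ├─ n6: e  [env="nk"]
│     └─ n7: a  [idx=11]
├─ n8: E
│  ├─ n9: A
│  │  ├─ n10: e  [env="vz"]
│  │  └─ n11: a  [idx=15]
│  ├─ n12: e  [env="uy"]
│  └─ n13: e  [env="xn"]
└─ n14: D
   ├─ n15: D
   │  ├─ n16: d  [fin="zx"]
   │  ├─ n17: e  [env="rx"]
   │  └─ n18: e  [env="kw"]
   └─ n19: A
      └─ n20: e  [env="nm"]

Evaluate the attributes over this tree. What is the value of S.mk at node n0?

12

1. n1.key = "rz"  ["rz"]
2. n2.acc = -4  [-4]
3. n2.off = "kr"  ["kr"]
4. n3.env = "vr"  [terminal]
5. n4.fin = "xm"  [terminal]
6. n2.tag = 20  [20]
7. n5.acc = -7  [E₀.tag - 27]
8. n5.off = "nrz"  ["n" ++ D.key]
9. n6.env = "nk"  [terminal]
10. n7.idx = 11  [terminal]
11. n5.tag = -1  [E.acc + 6]
12. n1.sig = true  [E₁.tag > -2]
13. n1.lim = -7  [E₀.tag * -1 + 13]
14. n8.acc = 4  [D₀.lim + 11]
15. n8.off = "vz"  ["vz"]
16. n9.val = 15  [15]
17. n10.env = "vz"  [terminal]
18. n11.idx = 15  [terminal]
19. n9.wid = false  [a.idx > 15]
20. n9.lab = "vzk"  [e.env ++ "k"]
21. n9.cnt = 28  [A.val + a.idx - 2]
22. n12.env = "uy"  [terminal]
23. n13.env = "xn"  [terminal]
24. n8.tag = 12  [E.acc + A.cnt - 20]
25. n14.key = "xu"  ["xu"]
26. n15.key = "qw"  ["qw"]
27. n16.fin = "zx"  [terminal]
28. n17.env = "rx"  [terminal]
29. n18.env = "kw"  [terminal]
30. n15.sig = false  [false]
31. n15.lim = 13  [len(d.fin) + 11]
32. n19.val = 15  [D₁.lim + 2]
33. n20.env = "nm"  [terminal]
34. n19.wid = false  [false]
35. n19.lab = "vnm"  ["v" ++ e.env]
36. n19.cnt = 23  [A.val * 3 - 22]
37. n14.sig = false  [D₁.sig == true]
38. n14.lim = -2  [A.cnt - 25]
39. n0.mk = 12  [D₁.lim * -1 + 10]
40. n0.acc = "rm"  ["rm"]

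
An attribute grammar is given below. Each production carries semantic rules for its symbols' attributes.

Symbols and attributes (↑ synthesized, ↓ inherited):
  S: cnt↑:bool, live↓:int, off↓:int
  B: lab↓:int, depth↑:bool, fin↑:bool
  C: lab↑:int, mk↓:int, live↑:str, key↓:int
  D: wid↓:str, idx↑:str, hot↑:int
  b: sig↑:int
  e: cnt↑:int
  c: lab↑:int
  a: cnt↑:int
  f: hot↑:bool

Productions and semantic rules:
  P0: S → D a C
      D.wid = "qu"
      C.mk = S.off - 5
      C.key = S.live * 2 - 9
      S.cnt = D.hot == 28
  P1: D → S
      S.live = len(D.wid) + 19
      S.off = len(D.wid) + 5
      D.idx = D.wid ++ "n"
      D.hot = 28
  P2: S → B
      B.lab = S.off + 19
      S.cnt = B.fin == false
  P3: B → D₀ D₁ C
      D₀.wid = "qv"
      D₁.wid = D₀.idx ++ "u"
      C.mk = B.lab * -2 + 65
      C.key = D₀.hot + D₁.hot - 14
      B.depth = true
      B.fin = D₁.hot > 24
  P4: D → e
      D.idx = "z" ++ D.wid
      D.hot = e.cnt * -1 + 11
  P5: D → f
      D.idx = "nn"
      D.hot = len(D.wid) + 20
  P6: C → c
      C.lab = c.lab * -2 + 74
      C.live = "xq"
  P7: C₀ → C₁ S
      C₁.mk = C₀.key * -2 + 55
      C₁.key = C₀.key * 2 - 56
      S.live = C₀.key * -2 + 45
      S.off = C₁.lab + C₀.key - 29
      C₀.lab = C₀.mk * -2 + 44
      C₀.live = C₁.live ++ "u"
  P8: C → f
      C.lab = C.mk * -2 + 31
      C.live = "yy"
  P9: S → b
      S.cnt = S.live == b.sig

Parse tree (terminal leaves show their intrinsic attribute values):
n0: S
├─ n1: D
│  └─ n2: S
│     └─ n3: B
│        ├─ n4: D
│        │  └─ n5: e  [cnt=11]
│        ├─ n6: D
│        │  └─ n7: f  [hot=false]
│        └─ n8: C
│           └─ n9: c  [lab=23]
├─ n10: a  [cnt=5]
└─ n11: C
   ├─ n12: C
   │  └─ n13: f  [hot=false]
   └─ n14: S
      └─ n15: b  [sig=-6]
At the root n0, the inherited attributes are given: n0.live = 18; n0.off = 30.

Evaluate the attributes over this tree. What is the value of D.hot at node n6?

1. n0.live = 18  [given at root]
2. n0.off = 30  [given at root]
3. n1.wid = "qu"  ["qu"]
4. n2.live = 21  [len(D.wid) + 19]
5. n2.off = 7  [len(D.wid) + 5]
6. n3.lab = 26  [S.off + 19]
7. n4.wid = "qv"  ["qv"]
8. n5.cnt = 11  [terminal]
9. n4.idx = "zqv"  ["z" ++ D.wid]
10. n4.hot = 0  [e.cnt * -1 + 11]
11. n6.wid = "zqvu"  [D₀.idx ++ "u"]
12. n7.hot = false  [terminal]
13. n6.idx = "nn"  ["nn"]
14. n6.hot = 24  [len(D.wid) + 20]
15. n8.mk = 13  [B.lab * -2 + 65]
16. n8.key = 10  [D₀.hot + D₁.hot - 14]
17. n9.lab = 23  [terminal]
18. n8.lab = 28  [c.lab * -2 + 74]
19. n8.live = "xq"  ["xq"]
20. n3.depth = true  [true]
21. n3.fin = false  [D₁.hot > 24]
22. n2.cnt = true  [B.fin == false]
23. n1.idx = "qun"  [D.wid ++ "n"]
24. n1.hot = 28  [28]
25. n10.cnt = 5  [terminal]
26. n11.mk = 25  [S.off - 5]
27. n11.key = 27  [S.live * 2 - 9]
28. n12.mk = 1  [C₀.key * -2 + 55]
29. n12.key = -2  [C₀.key * 2 - 56]
30. n13.hot = false  [terminal]
31. n12.lab = 29  [C.mk * -2 + 31]
32. n12.live = "yy"  ["yy"]
33. n14.live = -9  [C₀.key * -2 + 45]
34. n14.off = 27  [C₁.lab + C₀.key - 29]
35. n15.sig = -6  [terminal]
36. n14.cnt = false  [S.live == b.sig]
37. n11.lab = -6  [C₀.mk * -2 + 44]
38. n11.live = "yyu"  [C₁.live ++ "u"]
39. n0.cnt = true  [D.hot == 28]

24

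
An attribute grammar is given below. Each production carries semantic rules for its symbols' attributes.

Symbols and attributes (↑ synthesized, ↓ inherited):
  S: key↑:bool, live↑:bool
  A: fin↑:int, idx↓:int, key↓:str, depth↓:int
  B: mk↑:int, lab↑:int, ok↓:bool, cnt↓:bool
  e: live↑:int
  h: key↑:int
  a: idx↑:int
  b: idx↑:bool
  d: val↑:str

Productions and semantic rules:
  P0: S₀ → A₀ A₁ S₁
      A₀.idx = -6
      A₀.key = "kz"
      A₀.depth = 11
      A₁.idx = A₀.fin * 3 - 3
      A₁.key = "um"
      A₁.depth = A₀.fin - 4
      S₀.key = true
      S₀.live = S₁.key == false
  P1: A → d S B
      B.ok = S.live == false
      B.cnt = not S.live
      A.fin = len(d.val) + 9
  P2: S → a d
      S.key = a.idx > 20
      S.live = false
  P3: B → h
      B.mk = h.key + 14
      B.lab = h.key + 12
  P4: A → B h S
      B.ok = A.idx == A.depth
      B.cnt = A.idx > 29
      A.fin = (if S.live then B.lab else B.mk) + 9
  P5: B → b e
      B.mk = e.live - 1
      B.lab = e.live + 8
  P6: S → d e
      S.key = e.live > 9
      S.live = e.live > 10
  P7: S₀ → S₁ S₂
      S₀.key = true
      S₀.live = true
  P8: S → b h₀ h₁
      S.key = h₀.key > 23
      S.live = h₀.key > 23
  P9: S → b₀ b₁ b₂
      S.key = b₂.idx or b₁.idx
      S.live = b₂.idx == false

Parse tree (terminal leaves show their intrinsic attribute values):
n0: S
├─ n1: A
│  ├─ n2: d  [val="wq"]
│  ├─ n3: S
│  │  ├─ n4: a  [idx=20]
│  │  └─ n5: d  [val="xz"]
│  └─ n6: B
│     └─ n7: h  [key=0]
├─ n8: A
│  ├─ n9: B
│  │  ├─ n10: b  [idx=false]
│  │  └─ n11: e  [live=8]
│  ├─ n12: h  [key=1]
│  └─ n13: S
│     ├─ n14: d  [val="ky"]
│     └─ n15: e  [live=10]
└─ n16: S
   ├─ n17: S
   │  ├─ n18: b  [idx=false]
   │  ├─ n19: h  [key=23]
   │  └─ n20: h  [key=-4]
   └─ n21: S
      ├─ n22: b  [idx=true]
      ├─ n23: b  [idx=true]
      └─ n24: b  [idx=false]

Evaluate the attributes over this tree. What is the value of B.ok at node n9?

1. n1.idx = -6  [-6]
2. n1.key = "kz"  ["kz"]
3. n1.depth = 11  [11]
4. n2.val = "wq"  [terminal]
5. n4.idx = 20  [terminal]
6. n5.val = "xz"  [terminal]
7. n3.key = false  [a.idx > 20]
8. n3.live = false  [false]
9. n6.ok = true  [S.live == false]
10. n6.cnt = true  [not S.live]
11. n7.key = 0  [terminal]
12. n6.mk = 14  [h.key + 14]
13. n6.lab = 12  [h.key + 12]
14. n1.fin = 11  [len(d.val) + 9]
15. n8.idx = 30  [A₀.fin * 3 - 3]
16. n8.key = "um"  ["um"]
17. n8.depth = 7  [A₀.fin - 4]
18. n9.ok = false  [A.idx == A.depth]
19. n9.cnt = true  [A.idx > 29]
20. n10.idx = false  [terminal]
21. n11.live = 8  [terminal]
22. n9.mk = 7  [e.live - 1]
23. n9.lab = 16  [e.live + 8]
24. n12.key = 1  [terminal]
25. n14.val = "ky"  [terminal]
26. n15.live = 10  [terminal]
27. n13.key = true  [e.live > 9]
28. n13.live = false  [e.live > 10]
29. n8.fin = 16  [(if S.live then B.lab else B.mk) + 9]
30. n18.idx = false  [terminal]
31. n19.key = 23  [terminal]
32. n20.key = -4  [terminal]
33. n17.key = false  [h₀.key > 23]
34. n17.live = false  [h₀.key > 23]
35. n22.idx = true  [terminal]
36. n23.idx = true  [terminal]
37. n24.idx = false  [terminal]
38. n21.key = true  [b₂.idx or b₁.idx]
39. n21.live = true  [b₂.idx == false]
40. n16.key = true  [true]
41. n16.live = true  [true]
42. n0.key = true  [true]
43. n0.live = false  [S₁.key == false]

false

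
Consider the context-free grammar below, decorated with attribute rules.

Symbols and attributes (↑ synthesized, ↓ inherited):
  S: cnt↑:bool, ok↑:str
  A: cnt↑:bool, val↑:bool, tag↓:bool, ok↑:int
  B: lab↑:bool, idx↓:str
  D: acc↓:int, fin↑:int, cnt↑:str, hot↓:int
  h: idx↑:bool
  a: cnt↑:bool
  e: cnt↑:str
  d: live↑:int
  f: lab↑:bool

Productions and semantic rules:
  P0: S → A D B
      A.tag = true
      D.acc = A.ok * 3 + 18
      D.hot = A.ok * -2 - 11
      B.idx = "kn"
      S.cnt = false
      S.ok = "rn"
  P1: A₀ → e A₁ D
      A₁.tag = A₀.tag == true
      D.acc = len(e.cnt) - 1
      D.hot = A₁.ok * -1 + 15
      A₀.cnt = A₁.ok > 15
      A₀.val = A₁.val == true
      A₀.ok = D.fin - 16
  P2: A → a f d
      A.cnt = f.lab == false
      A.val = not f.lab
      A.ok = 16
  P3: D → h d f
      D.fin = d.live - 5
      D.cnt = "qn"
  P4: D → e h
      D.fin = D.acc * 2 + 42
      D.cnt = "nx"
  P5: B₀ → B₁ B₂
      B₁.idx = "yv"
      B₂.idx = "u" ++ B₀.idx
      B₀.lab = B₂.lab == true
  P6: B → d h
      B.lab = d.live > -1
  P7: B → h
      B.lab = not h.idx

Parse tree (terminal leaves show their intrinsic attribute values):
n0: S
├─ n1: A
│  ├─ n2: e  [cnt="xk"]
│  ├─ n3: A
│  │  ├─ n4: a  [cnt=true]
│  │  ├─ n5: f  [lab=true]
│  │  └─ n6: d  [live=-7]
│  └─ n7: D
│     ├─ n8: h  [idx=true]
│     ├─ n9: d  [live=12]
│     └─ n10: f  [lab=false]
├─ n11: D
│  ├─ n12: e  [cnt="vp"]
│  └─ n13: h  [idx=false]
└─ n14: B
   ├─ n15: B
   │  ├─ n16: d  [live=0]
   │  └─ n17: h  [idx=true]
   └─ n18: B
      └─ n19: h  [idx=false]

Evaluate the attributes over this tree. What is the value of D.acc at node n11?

-9

1. n1.tag = true  [true]
2. n2.cnt = "xk"  [terminal]
3. n3.tag = true  [A₀.tag == true]
4. n4.cnt = true  [terminal]
5. n5.lab = true  [terminal]
6. n6.live = -7  [terminal]
7. n3.cnt = false  [f.lab == false]
8. n3.val = false  [not f.lab]
9. n3.ok = 16  [16]
10. n7.acc = 1  [len(e.cnt) - 1]
11. n7.hot = -1  [A₁.ok * -1 + 15]
12. n8.idx = true  [terminal]
13. n9.live = 12  [terminal]
14. n10.lab = false  [terminal]
15. n7.fin = 7  [d.live - 5]
16. n7.cnt = "qn"  ["qn"]
17. n1.cnt = true  [A₁.ok > 15]
18. n1.val = false  [A₁.val == true]
19. n1.ok = -9  [D.fin - 16]
20. n11.acc = -9  [A.ok * 3 + 18]
21. n11.hot = 7  [A.ok * -2 - 11]
22. n12.cnt = "vp"  [terminal]
23. n13.idx = false  [terminal]
24. n11.fin = 24  [D.acc * 2 + 42]
25. n11.cnt = "nx"  ["nx"]
26. n14.idx = "kn"  ["kn"]
27. n15.idx = "yv"  ["yv"]
28. n16.live = 0  [terminal]
29. n17.idx = true  [terminal]
30. n15.lab = true  [d.live > -1]
31. n18.idx = "ukn"  ["u" ++ B₀.idx]
32. n19.idx = false  [terminal]
33. n18.lab = true  [not h.idx]
34. n14.lab = true  [B₂.lab == true]
35. n0.cnt = false  [false]
36. n0.ok = "rn"  ["rn"]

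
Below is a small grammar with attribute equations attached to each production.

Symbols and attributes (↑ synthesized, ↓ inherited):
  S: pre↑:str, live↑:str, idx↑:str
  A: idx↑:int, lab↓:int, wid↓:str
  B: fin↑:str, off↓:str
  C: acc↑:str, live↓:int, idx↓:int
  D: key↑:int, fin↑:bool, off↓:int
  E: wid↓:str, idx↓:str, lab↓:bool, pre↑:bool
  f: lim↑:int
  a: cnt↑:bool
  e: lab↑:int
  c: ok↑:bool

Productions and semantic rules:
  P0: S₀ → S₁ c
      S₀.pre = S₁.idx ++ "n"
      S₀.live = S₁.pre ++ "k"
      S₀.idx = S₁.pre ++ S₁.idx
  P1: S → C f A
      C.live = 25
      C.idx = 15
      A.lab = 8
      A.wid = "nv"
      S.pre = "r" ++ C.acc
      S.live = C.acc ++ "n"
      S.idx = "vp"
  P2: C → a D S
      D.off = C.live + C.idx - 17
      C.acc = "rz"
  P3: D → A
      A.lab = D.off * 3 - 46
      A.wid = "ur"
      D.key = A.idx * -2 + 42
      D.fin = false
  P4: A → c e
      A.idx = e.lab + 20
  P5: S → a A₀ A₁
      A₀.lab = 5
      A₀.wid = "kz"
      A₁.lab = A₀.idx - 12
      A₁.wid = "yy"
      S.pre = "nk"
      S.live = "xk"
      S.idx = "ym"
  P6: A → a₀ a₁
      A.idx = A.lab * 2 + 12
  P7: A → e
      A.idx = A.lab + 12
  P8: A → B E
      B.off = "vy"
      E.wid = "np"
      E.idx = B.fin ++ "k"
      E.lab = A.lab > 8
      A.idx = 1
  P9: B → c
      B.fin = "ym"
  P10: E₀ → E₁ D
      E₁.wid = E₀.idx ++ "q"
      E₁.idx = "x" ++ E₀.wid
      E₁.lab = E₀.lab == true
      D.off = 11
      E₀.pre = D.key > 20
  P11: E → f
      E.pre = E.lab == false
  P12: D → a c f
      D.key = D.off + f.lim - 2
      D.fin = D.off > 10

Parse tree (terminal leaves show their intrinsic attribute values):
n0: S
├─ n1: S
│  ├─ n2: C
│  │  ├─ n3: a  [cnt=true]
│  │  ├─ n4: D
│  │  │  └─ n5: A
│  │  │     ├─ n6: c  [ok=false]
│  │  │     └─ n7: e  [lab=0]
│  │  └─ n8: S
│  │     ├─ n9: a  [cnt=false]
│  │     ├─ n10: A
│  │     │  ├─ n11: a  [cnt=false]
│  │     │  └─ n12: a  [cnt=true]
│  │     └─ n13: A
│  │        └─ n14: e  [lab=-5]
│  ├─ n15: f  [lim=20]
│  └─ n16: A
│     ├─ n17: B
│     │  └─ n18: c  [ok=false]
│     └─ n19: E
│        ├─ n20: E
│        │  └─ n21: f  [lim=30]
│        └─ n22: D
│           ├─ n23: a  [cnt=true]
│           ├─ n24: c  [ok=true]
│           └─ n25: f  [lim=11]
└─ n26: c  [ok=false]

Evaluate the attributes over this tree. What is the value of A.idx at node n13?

22

1. n2.live = 25  [25]
2. n2.idx = 15  [15]
3. n3.cnt = true  [terminal]
4. n4.off = 23  [C.live + C.idx - 17]
5. n5.lab = 23  [D.off * 3 - 46]
6. n5.wid = "ur"  ["ur"]
7. n6.ok = false  [terminal]
8. n7.lab = 0  [terminal]
9. n5.idx = 20  [e.lab + 20]
10. n4.key = 2  [A.idx * -2 + 42]
11. n4.fin = false  [false]
12. n9.cnt = false  [terminal]
13. n10.lab = 5  [5]
14. n10.wid = "kz"  ["kz"]
15. n11.cnt = false  [terminal]
16. n12.cnt = true  [terminal]
17. n10.idx = 22  [A.lab * 2 + 12]
18. n13.lab = 10  [A₀.idx - 12]
19. n13.wid = "yy"  ["yy"]
20. n14.lab = -5  [terminal]
21. n13.idx = 22  [A.lab + 12]
22. n8.pre = "nk"  ["nk"]
23. n8.live = "xk"  ["xk"]
24. n8.idx = "ym"  ["ym"]
25. n2.acc = "rz"  ["rz"]
26. n15.lim = 20  [terminal]
27. n16.lab = 8  [8]
28. n16.wid = "nv"  ["nv"]
29. n17.off = "vy"  ["vy"]
30. n18.ok = false  [terminal]
31. n17.fin = "ym"  ["ym"]
32. n19.wid = "np"  ["np"]
33. n19.idx = "ymk"  [B.fin ++ "k"]
34. n19.lab = false  [A.lab > 8]
35. n20.wid = "ymkq"  [E₀.idx ++ "q"]
36. n20.idx = "xnp"  ["x" ++ E₀.wid]
37. n20.lab = false  [E₀.lab == true]
38. n21.lim = 30  [terminal]
39. n20.pre = true  [E.lab == false]
40. n22.off = 11  [11]
41. n23.cnt = true  [terminal]
42. n24.ok = true  [terminal]
43. n25.lim = 11  [terminal]
44. n22.key = 20  [D.off + f.lim - 2]
45. n22.fin = true  [D.off > 10]
46. n19.pre = false  [D.key > 20]
47. n16.idx = 1  [1]
48. n1.pre = "rrz"  ["r" ++ C.acc]
49. n1.live = "rzn"  [C.acc ++ "n"]
50. n1.idx = "vp"  ["vp"]
51. n26.ok = false  [terminal]
52. n0.pre = "vpn"  [S₁.idx ++ "n"]
53. n0.live = "rrzk"  [S₁.pre ++ "k"]
54. n0.idx = "rrzvp"  [S₁.pre ++ S₁.idx]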